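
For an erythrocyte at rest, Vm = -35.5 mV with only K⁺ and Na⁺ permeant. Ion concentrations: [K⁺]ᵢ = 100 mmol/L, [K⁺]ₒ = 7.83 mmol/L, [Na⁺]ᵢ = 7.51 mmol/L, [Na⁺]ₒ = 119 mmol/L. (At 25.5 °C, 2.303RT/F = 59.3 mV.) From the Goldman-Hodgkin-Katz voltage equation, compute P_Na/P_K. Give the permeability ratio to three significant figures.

Let α = P_Na/P_K. GHK: Vm = 59.3·log₁₀[(Kₒ + α·Naₒ)/(Kᵢ + α·Naᵢ)].
10^(Vm/59.3) = 10^(-35.5/59.3) = 0.25197
So 0.25197·(Kᵢ + α·Naᵢ) = Kₒ + α·Naₒ → α = (0.25197·100.0 − 7.83) / (119.0 − 0.25197·7.51)
α = (25.2 − 7.83) / (119.0 − 1.892) = 17.37/117.1 = 0.1483

0.148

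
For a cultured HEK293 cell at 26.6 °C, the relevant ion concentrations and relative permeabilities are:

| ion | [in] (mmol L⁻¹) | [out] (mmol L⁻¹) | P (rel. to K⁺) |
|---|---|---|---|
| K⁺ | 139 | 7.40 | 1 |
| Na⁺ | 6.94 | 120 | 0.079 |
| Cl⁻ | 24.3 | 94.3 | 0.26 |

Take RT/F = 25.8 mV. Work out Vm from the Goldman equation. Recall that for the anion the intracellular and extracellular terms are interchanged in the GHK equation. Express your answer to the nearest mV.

Vm = 25.8 · ln[(Σ P·[cation]ₒ + Σ P·[anion]ᵢ) / (Σ P·[cation]ᵢ + Σ P·[anion]ₒ)]
Numerator = 1×7.40 + 0.079×120 + 0.26×24.3 = 23.2
Denominator = 1×139 + 0.079×6.94 + 0.26×94.3 = 164.1
Vm = 25.8 · ln(0.14139) = 25.8 × (-1.9562) = -50.47 mV

-50 mV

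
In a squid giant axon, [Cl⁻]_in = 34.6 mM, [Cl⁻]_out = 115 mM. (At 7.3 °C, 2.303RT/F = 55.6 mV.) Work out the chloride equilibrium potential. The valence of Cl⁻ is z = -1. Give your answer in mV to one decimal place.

E = (55.6/z) · log₁₀([Cl⁻]_out/[Cl⁻]_in) with z = -1.
For an anion, dividing by z = -1 reverses the sign.
= (55.6/-1) · log₁₀(115/34.6) = -55.60 · log₁₀(3.324)
= -55.60 · (0.5216) = -29.00 mV

-29.0 mV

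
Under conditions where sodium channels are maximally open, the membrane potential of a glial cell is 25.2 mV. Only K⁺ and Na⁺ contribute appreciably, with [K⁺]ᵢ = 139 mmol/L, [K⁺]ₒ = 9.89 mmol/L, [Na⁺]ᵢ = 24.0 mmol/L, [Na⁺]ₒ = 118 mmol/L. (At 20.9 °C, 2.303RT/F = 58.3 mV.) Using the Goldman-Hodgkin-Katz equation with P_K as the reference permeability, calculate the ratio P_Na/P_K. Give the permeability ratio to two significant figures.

Let α = P_Na/P_K. GHK: Vm = 58.3·log₁₀[(Kₒ + α·Naₒ)/(Kᵢ + α·Naᵢ)].
10^(Vm/58.3) = 10^(25.2/58.3) = 2.7055
So 2.7055·(Kᵢ + α·Naᵢ) = Kₒ + α·Naₒ → α = (2.7055·139.0 − 9.89) / (118.0 − 2.7055·24.0)
α = (376.1 − 9.89) / (118.0 − 64.93) = 366.2/53.07 = 6.9

6.9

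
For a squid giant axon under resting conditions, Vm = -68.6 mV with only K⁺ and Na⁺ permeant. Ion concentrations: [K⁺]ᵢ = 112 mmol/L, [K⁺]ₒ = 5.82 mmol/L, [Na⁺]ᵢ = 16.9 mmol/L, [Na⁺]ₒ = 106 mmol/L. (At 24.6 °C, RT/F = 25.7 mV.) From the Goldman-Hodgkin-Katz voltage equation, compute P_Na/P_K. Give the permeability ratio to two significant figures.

Let α = P_Na/P_K. GHK: Vm = 25.7·ln[(Kₒ + α·Naₒ)/(Kᵢ + α·Naᵢ)].
e^(Vm/25.7) = e^(-68.6/25.7) = 0.069303
So 0.069303·(Kᵢ + α·Naᵢ) = Kₒ + α·Naₒ → α = (0.069303·112.0 − 5.82) / (106.0 − 0.069303·16.9)
α = (7.762 − 5.82) / (106.0 − 1.171) = 1.942/104.8 = 0.01853

0.019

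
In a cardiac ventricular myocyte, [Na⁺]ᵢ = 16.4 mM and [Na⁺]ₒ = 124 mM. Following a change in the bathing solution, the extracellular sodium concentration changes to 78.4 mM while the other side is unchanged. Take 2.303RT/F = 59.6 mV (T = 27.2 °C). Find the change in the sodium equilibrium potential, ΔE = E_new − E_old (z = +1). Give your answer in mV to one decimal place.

E_old = (59.6/1)·log₁₀(124/16.4) = 52.36 mV
E_new = (59.6/1)·log₁₀(78.4/16.4) = 40.50 mV
ΔE = 40.50 − (52.36) = -11.87 mV

-11.9 mV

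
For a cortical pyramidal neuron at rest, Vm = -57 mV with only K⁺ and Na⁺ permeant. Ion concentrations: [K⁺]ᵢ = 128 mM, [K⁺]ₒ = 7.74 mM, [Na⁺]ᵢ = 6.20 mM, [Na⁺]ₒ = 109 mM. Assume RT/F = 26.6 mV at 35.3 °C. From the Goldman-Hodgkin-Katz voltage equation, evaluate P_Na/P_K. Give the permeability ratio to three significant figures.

Let α = P_Na/P_K. GHK: Vm = 26.6·ln[(Kₒ + α·Naₒ)/(Kᵢ + α·Naᵢ)].
e^(Vm/26.6) = e^(-57.0/26.6) = 0.11732
So 0.11732·(Kᵢ + α·Naᵢ) = Kₒ + α·Naₒ → α = (0.11732·128.0 − 7.74) / (109.0 − 0.11732·6.2)
α = (15.02 − 7.74) / (109.0 − 0.7274) = 7.277/108.3 = 0.06721

0.0672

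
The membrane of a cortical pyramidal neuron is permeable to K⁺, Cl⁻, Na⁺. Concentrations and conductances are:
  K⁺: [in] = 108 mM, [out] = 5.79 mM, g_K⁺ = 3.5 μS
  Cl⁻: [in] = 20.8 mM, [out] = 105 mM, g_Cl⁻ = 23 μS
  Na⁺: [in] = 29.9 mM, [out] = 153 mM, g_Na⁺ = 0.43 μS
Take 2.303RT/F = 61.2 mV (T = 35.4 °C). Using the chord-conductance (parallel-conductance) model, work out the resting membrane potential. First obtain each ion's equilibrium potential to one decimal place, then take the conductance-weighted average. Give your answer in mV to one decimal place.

E_K⁺ = (61.2/1)·log₁₀(5.79/108) = -77.8 mV
E_Cl⁻ = (61.2/-1)·log₁₀(105/20.8) = -43.0 mV
E_Na⁺ = (61.2/1)·log₁₀(153/29.9) = 43.4 mV
Vm = (Σ gᵢEᵢ)/(Σ gᵢ) = (3.5·-77.8 + 23·-43.0 + 0.43·43.4) / (3.5 + 23 + 0.43)
= -1242.64 / 26.93 = -46.14 mV

-46.1 mV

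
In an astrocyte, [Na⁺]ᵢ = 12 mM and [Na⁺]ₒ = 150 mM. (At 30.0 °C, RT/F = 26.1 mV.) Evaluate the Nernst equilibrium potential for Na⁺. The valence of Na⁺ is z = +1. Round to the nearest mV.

66 mV

E = (26.1/z) · ln([Na⁺]_out/[Na⁺]_in) with z = +1.
= (26.1/1) · ln(150/12) = 26.10 · ln(12.5)
= 26.10 · (2.5257) = 65.92 mV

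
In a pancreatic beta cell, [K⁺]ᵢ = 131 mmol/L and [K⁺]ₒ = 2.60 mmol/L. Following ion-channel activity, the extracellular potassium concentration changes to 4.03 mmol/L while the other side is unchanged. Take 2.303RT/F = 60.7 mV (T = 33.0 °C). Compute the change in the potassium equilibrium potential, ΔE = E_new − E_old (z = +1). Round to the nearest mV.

12 mV

E_old = (60.7/1)·log₁₀(2.60/131) = -103.33 mV
E_new = (60.7/1)·log₁₀(4.03/131) = -91.78 mV
ΔE = -91.78 − (-103.33) = 11.55 mV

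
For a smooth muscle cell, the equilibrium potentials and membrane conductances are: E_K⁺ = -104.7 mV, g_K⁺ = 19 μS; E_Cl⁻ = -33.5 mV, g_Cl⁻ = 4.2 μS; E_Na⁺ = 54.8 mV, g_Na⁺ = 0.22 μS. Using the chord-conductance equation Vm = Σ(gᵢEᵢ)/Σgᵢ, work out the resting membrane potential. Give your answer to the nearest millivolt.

-90 mV

Σ gᵢEᵢ = 19·(-104.7) + 4.2·(-33.5) + 0.22·(54.8) = -2117.94
Σ gᵢ = 19 + 4.2 + 0.22 = 23.42
Vm = -2117.94 / 23.42 = -90.43 mV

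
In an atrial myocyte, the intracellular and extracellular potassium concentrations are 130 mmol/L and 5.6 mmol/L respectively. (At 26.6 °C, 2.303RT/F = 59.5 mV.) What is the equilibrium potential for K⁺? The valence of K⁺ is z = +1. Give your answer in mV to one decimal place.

-81.3 mV

E = (59.5/z) · log₁₀([K⁺]_out/[K⁺]_in) with z = +1.
= (59.5/1) · log₁₀(5.6/130) = 59.50 · log₁₀(0.04308)
= 59.50 · (-1.3658) = -81.26 mV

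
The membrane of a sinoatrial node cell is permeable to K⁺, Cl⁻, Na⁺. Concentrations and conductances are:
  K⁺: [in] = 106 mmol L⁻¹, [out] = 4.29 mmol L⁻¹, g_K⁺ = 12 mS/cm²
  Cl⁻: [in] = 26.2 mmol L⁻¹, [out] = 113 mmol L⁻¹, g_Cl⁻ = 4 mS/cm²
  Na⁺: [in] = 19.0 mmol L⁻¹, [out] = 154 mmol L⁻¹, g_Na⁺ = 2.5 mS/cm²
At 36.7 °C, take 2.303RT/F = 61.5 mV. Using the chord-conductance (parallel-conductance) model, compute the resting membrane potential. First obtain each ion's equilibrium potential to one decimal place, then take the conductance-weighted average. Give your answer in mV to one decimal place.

E_K⁺ = (61.5/1)·log₁₀(4.29/106) = -85.7 mV
E_Cl⁻ = (61.5/-1)·log₁₀(113/26.2) = -39.0 mV
E_Na⁺ = (61.5/1)·log₁₀(154/19.0) = 55.9 mV
Vm = (Σ gᵢEᵢ)/(Σ gᵢ) = (12·-85.7 + 4·-39.0 + 2.5·55.9) / (12 + 4 + 2.5)
= -1044.65 / 18.5 = -56.47 mV

-56.5 mV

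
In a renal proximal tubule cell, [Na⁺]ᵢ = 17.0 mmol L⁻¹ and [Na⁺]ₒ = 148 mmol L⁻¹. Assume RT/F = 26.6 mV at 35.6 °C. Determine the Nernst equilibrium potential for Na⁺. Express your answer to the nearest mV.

E = (26.6/z) · ln([Na⁺]_out/[Na⁺]_in) with z = +1.
= (26.6/1) · ln(148/17.0) = 26.60 · ln(8.706)
= 26.60 · (2.1640) = 57.56 mV

58 mV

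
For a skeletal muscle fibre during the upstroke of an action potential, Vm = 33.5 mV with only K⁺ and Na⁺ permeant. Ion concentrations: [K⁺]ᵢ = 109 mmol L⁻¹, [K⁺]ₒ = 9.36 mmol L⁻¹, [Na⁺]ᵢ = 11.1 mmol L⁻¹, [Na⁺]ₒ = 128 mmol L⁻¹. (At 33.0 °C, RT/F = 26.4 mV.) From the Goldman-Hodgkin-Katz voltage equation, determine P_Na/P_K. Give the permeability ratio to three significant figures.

Let α = P_Na/P_K. GHK: Vm = 26.4·ln[(Kₒ + α·Naₒ)/(Kᵢ + α·Naᵢ)].
e^(Vm/26.4) = e^(33.5/26.4) = 3.5571
So 3.5571·(Kᵢ + α·Naᵢ) = Kₒ + α·Naₒ → α = (3.5571·109.0 − 9.36) / (128.0 − 3.5571·11.1)
α = (387.7 − 9.36) / (128.0 − 39.48) = 378.4/88.52 = 4.274

4.27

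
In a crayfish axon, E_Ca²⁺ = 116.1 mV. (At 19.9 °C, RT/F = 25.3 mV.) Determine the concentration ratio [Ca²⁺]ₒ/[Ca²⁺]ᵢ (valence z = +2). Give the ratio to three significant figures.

ln([out]/[in]) = E·z/(25.3) = 116.1 × 2 / 25.3 = 9.1779
[out]/[in] = e^(9.1779) = 9680

9680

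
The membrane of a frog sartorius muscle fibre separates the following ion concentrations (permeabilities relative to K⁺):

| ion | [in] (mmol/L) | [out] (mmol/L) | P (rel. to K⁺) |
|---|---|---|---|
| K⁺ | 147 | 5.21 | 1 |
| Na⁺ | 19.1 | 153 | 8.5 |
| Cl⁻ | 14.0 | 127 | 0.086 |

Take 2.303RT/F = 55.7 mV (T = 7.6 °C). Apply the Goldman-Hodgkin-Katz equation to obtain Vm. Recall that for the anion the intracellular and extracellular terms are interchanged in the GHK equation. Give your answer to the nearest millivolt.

Vm = 55.7 · log₁₀[(Σ P·[cation]ₒ + Σ P·[anion]ᵢ) / (Σ P·[cation]ᵢ + Σ P·[anion]ₒ)]
Numerator = 1×5.21 + 8.5×153 + 0.086×14.0 = 1307
Denominator = 1×147 + 8.5×19.1 + 0.086×127 = 320.3
Vm = 55.7 · log₁₀(4.0806) = 55.7 × (0.6107) = 34.02 mV

34 mV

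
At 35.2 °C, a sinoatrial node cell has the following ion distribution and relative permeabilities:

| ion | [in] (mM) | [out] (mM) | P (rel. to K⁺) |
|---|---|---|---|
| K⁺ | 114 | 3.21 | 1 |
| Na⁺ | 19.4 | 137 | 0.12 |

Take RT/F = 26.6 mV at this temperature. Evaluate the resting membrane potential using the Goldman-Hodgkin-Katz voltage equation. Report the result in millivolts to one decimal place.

-47.3 mV

Vm = 26.6 · ln[(Σ P·[cation]ₒ + Σ P·[anion]ᵢ) / (Σ P·[cation]ᵢ + Σ P·[anion]ₒ)]
Numerator = 1×3.21 + 0.12×137 = 19.65
Denominator = 1×114 + 0.12×19.4 = 116.3
Vm = 26.6 · ln(0.16892) = 26.6 × (-1.7783) = -47.30 mV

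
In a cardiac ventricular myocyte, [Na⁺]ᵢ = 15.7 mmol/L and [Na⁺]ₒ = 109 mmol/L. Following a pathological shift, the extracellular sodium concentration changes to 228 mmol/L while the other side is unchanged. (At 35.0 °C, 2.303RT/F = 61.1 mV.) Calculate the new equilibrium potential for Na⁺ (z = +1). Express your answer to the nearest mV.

71 mV

After the shift: [Na⁺]_out = 228, [Na⁺]_in = 15.7 mmol/L.
E_new = (61.1/1)·log₁₀(228/15.7) = 61.10 · (1.1620) = 71.00 mV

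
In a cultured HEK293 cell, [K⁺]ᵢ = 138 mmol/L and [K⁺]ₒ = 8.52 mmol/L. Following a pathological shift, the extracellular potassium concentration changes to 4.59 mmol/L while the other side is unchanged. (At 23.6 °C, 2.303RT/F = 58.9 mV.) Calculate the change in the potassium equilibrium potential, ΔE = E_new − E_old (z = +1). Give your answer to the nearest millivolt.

E_old = (58.9/1)·log₁₀(8.52/138) = -71.24 mV
E_new = (58.9/1)·log₁₀(4.59/138) = -87.06 mV
ΔE = -87.06 − (-71.24) = -15.82 mV

-16 mV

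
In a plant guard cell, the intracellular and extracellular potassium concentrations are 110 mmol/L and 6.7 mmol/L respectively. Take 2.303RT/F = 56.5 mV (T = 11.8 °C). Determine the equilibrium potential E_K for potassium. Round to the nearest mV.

-69 mV

E = (56.5/z) · log₁₀([K⁺]_out/[K⁺]_in) with z = +1.
= (56.5/1) · log₁₀(6.7/110) = 56.50 · log₁₀(0.06091)
= 56.50 · (-1.2153) = -68.67 mV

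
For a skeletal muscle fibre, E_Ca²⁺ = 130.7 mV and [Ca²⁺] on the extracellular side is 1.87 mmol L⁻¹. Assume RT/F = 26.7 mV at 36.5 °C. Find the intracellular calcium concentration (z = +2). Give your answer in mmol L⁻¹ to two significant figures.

0.00010 mmol L⁻¹

Nernst: E = (26.7/2) · ln([out]/[in]), so ln([out]/[in]) = 130.7 × 2 / 26.7 = 9.7903.
[out]/[in] = e^(9.7903) = 1.786e+04.
[in] = 1.87 / 1.786e+04 = 0.0001047 mmol L⁻¹.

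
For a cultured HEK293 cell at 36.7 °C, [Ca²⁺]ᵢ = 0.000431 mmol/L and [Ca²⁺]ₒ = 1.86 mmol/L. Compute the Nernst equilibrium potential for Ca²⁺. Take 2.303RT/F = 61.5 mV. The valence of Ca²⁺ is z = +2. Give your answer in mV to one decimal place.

E = (61.5/z) · log₁₀([Ca²⁺]_out/[Ca²⁺]_in) with z = +2.
= (61.5/2) · log₁₀(1.86/0.000431) = 30.75 · log₁₀(4316)
= 30.75 · (3.6350) = 111.78 mV

111.8 mV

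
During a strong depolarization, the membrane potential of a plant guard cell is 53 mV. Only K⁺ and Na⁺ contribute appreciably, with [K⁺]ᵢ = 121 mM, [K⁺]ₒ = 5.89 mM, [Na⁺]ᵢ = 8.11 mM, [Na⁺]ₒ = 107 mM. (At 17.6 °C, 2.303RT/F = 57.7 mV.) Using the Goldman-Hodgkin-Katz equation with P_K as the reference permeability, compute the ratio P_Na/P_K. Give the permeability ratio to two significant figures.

25

Let α = P_Na/P_K. GHK: Vm = 57.7·log₁₀[(Kₒ + α·Naₒ)/(Kᵢ + α·Naᵢ)].
10^(Vm/57.7) = 10^(53.0/57.7) = 8.2898
So 8.2898·(Kᵢ + α·Naᵢ) = Kₒ + α·Naₒ → α = (8.2898·121.0 − 5.89) / (107.0 − 8.2898·8.11)
α = (1003 − 5.89) / (107.0 − 67.23) = 997.2/39.77 = 25.07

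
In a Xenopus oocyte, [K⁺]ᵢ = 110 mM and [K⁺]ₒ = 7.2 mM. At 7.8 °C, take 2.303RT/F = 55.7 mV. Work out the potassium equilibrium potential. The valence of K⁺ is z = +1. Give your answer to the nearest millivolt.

E = (55.7/z) · log₁₀([K⁺]_out/[K⁺]_in) with z = +1.
= (55.7/1) · log₁₀(7.2/110) = 55.70 · log₁₀(0.06545)
= 55.70 · (-1.1841) = -65.95 mV

-66 mV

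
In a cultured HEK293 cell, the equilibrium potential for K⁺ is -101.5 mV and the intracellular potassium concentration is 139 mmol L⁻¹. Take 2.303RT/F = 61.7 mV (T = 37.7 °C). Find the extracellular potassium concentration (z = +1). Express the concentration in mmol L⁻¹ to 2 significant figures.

Nernst: E = (61.7/1) · log₁₀([out]/[in]), so log₁₀([out]/[in]) = -101.5 × 1 / 61.7 = -1.6451.
[out]/[in] = 10^(-1.6451) = 0.02264.
[out] = 0.02264 × 139 = 3.147 mmol L⁻¹.

3.1 mmol L⁻¹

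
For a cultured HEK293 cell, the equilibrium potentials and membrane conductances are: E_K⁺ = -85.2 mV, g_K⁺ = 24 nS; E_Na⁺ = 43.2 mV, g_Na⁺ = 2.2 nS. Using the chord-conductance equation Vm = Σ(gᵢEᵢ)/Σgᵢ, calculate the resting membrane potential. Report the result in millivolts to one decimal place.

-74.4 mV

Σ gᵢEᵢ = 24·(-85.2) + 2.2·(43.2) = -1949.76
Σ gᵢ = 24 + 2.2 = 26.2
Vm = -1949.76 / 26.2 = -74.42 mV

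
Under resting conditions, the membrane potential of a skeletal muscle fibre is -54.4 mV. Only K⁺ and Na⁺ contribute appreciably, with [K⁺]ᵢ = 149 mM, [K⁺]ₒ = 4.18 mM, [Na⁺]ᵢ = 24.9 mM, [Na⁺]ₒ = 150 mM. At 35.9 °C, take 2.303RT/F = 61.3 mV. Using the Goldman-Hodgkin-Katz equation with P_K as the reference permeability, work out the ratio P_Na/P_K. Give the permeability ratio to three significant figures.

Let α = P_Na/P_K. GHK: Vm = 61.3·log₁₀[(Kₒ + α·Naₒ)/(Kᵢ + α·Naᵢ)].
10^(Vm/61.3) = 10^(-54.4/61.3) = 0.12959
So 0.12959·(Kᵢ + α·Naᵢ) = Kₒ + α·Naₒ → α = (0.12959·149.0 − 4.18) / (150.0 − 0.12959·24.9)
α = (19.31 − 4.18) / (150.0 − 3.227) = 15.13/146.8 = 0.1031

0.103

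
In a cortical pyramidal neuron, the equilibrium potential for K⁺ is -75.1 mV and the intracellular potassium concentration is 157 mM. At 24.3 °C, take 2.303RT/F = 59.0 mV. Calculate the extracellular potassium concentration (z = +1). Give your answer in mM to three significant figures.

Nernst: E = (59.0/1) · log₁₀([out]/[in]), so log₁₀([out]/[in]) = -75.1 × 1 / 59.0 = -1.2729.
[out]/[in] = 10^(-1.2729) = 0.05335.
[out] = 0.05335 × 157 = 8.376 mM.

8.38 mM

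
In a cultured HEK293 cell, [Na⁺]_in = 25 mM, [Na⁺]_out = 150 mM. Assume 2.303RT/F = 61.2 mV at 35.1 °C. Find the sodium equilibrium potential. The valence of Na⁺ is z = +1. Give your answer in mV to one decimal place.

E = (61.2/z) · log₁₀([Na⁺]_out/[Na⁺]_in) with z = +1.
= (61.2/1) · log₁₀(150/25) = 61.20 · log₁₀(6)
= 61.20 · (0.7782) = 47.62 mV

47.6 mV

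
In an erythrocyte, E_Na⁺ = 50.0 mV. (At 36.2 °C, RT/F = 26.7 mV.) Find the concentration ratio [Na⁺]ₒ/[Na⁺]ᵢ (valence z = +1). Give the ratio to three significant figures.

6.51

ln([out]/[in]) = E·z/(26.7) = 50.0 × 1 / 26.7 = 1.8727
[out]/[in] = e^(1.8727) = 6.506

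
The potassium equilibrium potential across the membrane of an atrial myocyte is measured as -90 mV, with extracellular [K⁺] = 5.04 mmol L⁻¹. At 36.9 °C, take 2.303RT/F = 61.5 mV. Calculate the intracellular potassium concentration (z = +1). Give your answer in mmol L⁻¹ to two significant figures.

Nernst: E = (61.5/1) · log₁₀([out]/[in]), so log₁₀([out]/[in]) = -90.0 × 1 / 61.5 = -1.4634.
[out]/[in] = 10^(-1.4634) = 0.0344.
[in] = 5.04 / 0.0344 = 146.5 mmol L⁻¹.

150 mmol L⁻¹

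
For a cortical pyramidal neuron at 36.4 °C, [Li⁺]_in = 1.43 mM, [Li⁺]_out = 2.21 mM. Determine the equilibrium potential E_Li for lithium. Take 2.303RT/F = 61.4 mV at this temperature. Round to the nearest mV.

E = (61.4/z) · log₁₀([Li⁺]_out/[Li⁺]_in) with z = +1.
= (61.4/1) · log₁₀(2.21/1.43) = 61.40 · log₁₀(1.545)
= 61.40 · (0.1891) = 11.61 mV

12 mV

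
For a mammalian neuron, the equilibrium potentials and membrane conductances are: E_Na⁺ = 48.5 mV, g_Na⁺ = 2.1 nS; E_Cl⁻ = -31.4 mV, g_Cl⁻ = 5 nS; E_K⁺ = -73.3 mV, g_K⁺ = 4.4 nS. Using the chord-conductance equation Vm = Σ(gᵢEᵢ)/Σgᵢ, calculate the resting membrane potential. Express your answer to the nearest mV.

-33 mV

Σ gᵢEᵢ = 2.1·(48.5) + 5·(-31.4) + 4.4·(-73.3) = -377.67
Σ gᵢ = 2.1 + 5 + 4.4 = 11.5
Vm = -377.67 / 11.5 = -32.84 mV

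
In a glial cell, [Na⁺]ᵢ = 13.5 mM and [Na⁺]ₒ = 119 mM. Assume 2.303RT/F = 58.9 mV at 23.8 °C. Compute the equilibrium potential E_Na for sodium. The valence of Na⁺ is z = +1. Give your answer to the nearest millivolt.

E = (58.9/z) · log₁₀([Na⁺]_out/[Na⁺]_in) with z = +1.
= (58.9/1) · log₁₀(119/13.5) = 58.90 · log₁₀(8.815)
= 58.90 · (0.9452) = 55.67 mV

56 mV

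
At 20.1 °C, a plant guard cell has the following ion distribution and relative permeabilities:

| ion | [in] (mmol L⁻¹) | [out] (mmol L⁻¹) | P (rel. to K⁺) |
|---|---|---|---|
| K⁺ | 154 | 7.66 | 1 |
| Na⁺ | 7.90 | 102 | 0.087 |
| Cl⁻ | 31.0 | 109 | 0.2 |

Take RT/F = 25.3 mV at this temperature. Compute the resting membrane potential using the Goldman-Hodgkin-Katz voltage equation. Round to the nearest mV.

-52 mV

Vm = 25.3 · ln[(Σ P·[cation]ₒ + Σ P·[anion]ᵢ) / (Σ P·[cation]ᵢ + Σ P·[anion]ₒ)]
Numerator = 1×7.66 + 0.087×102 + 0.2×31.0 = 22.73
Denominator = 1×154 + 0.087×7.90 + 0.2×109 = 176.5
Vm = 25.3 · ln(0.12881) = 25.3 × (-2.0494) = -51.85 mV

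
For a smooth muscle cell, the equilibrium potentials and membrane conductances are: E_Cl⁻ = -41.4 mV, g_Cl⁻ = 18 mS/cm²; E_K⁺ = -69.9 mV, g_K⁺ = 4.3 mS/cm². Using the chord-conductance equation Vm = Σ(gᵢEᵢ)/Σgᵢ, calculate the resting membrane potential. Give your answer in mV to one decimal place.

Σ gᵢEᵢ = 18·(-41.4) + 4.3·(-69.9) = -1045.77
Σ gᵢ = 18 + 4.3 = 22.3
Vm = -1045.77 / 22.3 = -46.90 mV

-46.9 mV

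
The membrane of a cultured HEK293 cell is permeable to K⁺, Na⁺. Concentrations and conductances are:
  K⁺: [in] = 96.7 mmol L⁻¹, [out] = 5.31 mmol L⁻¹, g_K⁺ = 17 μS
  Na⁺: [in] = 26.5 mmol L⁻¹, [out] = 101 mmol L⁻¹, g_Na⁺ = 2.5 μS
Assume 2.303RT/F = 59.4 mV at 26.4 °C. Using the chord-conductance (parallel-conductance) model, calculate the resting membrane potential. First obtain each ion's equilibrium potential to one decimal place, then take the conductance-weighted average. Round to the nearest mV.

E_K⁺ = (59.4/1)·log₁₀(5.31/96.7) = -74.9 mV
E_Na⁺ = (59.4/1)·log₁₀(101/26.5) = 34.5 mV
Vm = (Σ gᵢEᵢ)/(Σ gᵢ) = (17·-74.9 + 2.5·34.5) / (17 + 2.5)
= -1187.05 / 19.5 = -60.87 mV

-61 mV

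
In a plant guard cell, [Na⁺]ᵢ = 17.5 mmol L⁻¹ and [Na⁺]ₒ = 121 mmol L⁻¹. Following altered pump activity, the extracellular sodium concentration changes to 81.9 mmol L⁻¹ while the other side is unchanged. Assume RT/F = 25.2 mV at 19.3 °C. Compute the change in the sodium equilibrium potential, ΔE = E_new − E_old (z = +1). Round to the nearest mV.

-10 mV

E_old = (25.2/1)·ln(121/17.5) = 48.73 mV
E_new = (25.2/1)·ln(81.9/17.5) = 38.89 mV
ΔE = 38.89 − (48.73) = -9.84 mV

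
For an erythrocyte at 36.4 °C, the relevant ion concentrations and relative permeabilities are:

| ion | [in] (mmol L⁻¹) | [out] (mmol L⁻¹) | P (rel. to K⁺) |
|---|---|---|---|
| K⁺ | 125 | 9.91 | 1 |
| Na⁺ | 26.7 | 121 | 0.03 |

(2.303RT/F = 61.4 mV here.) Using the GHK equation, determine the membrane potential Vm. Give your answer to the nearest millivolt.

Vm = 61.4 · log₁₀[(Σ P·[cation]ₒ + Σ P·[anion]ᵢ) / (Σ P·[cation]ᵢ + Σ P·[anion]ₒ)]
Numerator = 1×9.91 + 0.03×121 = 13.54
Denominator = 1×125 + 0.03×26.7 = 125.8
Vm = 61.4 · log₁₀(0.10763) = 61.4 × (-0.9681) = -59.44 mV

-59 mV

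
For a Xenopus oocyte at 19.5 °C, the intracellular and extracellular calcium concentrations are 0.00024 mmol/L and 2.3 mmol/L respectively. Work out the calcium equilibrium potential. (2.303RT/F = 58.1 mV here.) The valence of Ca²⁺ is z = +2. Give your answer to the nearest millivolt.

116 mV

E = (58.1/z) · log₁₀([Ca²⁺]_out/[Ca²⁺]_in) with z = +2.
= (58.1/2) · log₁₀(2.3/0.00024) = 29.05 · log₁₀(9583)
= 29.05 · (3.9815) = 115.66 mV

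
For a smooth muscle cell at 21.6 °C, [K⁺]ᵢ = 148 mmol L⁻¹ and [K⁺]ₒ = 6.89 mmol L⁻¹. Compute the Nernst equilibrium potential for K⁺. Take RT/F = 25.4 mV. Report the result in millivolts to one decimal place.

-77.9 mV

E = (25.4/z) · ln([K⁺]_out/[K⁺]_in) with z = +1.
= (25.4/1) · ln(6.89/148) = 25.40 · ln(0.04655)
= 25.40 · (-3.0671) = -77.91 mV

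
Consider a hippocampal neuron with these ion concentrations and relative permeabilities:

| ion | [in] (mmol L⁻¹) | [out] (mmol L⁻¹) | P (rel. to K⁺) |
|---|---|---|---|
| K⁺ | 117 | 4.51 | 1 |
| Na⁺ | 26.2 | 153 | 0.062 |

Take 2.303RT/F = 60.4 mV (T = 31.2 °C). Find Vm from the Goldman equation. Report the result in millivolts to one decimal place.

-56.1 mV

Vm = 60.4 · log₁₀[(Σ P·[cation]ₒ + Σ P·[anion]ᵢ) / (Σ P·[cation]ᵢ + Σ P·[anion]ₒ)]
Numerator = 1×4.51 + 0.062×153 = 14
Denominator = 1×117 + 0.062×26.2 = 118.6
Vm = 60.4 · log₁₀(0.11799) = 60.4 × (-0.9282) = -56.06 mV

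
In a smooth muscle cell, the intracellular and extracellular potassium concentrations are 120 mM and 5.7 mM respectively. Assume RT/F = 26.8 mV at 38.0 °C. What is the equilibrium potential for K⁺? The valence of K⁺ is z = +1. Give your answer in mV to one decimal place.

E = (26.8/z) · ln([K⁺]_out/[K⁺]_in) with z = +1.
= (26.8/1) · ln(5.7/120) = 26.80 · ln(0.0475)
= 26.80 · (-3.0470) = -81.66 mV

-81.7 mV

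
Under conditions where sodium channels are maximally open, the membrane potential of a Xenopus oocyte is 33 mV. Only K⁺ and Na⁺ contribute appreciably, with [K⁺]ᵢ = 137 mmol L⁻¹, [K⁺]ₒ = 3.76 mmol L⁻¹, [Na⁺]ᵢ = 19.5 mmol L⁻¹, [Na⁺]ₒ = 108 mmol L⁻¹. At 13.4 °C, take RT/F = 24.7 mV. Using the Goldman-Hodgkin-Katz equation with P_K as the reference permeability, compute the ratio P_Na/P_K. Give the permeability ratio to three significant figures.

Let α = P_Na/P_K. GHK: Vm = 24.7·ln[(Kₒ + α·Naₒ)/(Kᵢ + α·Naᵢ)].
e^(Vm/24.7) = e^(33.0/24.7) = 3.8039
So 3.8039·(Kᵢ + α·Naᵢ) = Kₒ + α·Naₒ → α = (3.8039·137.0 − 3.76) / (108.0 − 3.8039·19.5)
α = (521.1 − 3.76) / (108.0 − 74.18) = 517.4/33.82 = 15.3

15.3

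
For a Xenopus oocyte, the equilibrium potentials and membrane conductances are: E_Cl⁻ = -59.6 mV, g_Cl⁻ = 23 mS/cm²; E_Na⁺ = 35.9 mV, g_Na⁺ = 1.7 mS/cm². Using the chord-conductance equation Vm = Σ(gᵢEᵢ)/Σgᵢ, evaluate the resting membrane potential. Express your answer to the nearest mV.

Σ gᵢEᵢ = 23·(-59.6) + 1.7·(35.9) = -1309.77
Σ gᵢ = 23 + 1.7 = 24.7
Vm = -1309.77 / 24.7 = -53.03 mV

-53 mV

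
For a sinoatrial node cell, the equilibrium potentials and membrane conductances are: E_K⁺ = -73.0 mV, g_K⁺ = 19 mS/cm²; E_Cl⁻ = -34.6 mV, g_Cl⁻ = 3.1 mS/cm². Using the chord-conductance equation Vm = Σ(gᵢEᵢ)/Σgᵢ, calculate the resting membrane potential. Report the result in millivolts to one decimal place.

-67.6 mV

Σ gᵢEᵢ = 19·(-73.0) + 3.1·(-34.6) = -1494.26
Σ gᵢ = 19 + 3.1 = 22.1
Vm = -1494.26 / 22.1 = -67.61 mV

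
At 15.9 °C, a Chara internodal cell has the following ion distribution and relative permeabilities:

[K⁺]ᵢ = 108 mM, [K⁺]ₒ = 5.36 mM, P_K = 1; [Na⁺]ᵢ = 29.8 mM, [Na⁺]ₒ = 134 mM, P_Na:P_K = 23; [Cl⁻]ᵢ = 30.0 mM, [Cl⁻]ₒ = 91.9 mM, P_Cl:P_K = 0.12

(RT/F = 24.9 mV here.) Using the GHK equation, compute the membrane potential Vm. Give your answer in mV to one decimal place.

Vm = 24.9 · ln[(Σ P·[cation]ₒ + Σ P·[anion]ᵢ) / (Σ P·[cation]ᵢ + Σ P·[anion]ₒ)]
Numerator = 1×5.36 + 23×134 + 0.12×30.0 = 3091
Denominator = 1×108 + 23×29.8 + 0.12×91.9 = 804.4
Vm = 24.9 · ln(3.8424) = 24.9 × (1.3461) = 33.52 mV

33.5 mV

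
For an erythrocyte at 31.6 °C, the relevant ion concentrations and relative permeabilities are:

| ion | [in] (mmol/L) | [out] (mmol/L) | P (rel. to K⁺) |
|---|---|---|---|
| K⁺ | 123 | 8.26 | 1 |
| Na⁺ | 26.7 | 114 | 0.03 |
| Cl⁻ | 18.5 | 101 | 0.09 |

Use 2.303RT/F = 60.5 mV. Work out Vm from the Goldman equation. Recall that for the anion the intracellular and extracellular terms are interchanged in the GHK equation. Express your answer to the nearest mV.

-60 mV

Vm = 60.5 · log₁₀[(Σ P·[cation]ₒ + Σ P·[anion]ᵢ) / (Σ P·[cation]ᵢ + Σ P·[anion]ₒ)]
Numerator = 1×8.26 + 0.03×114 + 0.09×18.5 = 13.34
Denominator = 1×123 + 0.03×26.7 + 0.09×101 = 132.9
Vm = 60.5 · log₁₀(0.10042) = 60.5 × (-0.9982) = -60.39 mV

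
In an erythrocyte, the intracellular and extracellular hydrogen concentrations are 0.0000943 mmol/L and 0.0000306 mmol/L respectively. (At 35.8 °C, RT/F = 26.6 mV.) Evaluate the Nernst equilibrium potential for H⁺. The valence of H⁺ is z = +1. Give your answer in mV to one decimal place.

-29.9 mV

E = (26.6/z) · ln([H⁺]_out/[H⁺]_in) with z = +1.
= (26.6/1) · ln(0.0000306/0.0000943) = 26.60 · ln(0.3245)
= 26.60 · (-1.1255) = -29.94 mV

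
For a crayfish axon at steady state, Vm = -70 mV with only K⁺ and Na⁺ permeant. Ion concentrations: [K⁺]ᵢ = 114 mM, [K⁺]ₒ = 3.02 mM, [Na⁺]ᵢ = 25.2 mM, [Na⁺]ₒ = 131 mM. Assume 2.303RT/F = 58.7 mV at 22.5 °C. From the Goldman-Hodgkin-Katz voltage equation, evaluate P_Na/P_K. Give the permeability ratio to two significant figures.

Let α = P_Na/P_K. GHK: Vm = 58.7·log₁₀[(Kₒ + α·Naₒ)/(Kᵢ + α·Naᵢ)].
10^(Vm/58.7) = 10^(-70.0/58.7) = 0.064194
So 0.064194·(Kᵢ + α·Naᵢ) = Kₒ + α·Naₒ → α = (0.064194·114.0 − 3.02) / (131.0 − 0.064194·25.2)
α = (7.318 − 3.02) / (131.0 − 1.618) = 4.298/129.4 = 0.03322

0.033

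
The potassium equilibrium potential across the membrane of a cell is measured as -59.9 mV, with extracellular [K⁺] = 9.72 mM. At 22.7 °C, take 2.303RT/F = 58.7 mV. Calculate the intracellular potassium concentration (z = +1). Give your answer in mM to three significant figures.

102 mM

Nernst: E = (58.7/1) · log₁₀([out]/[in]), so log₁₀([out]/[in]) = -59.9 × 1 / 58.7 = -1.0204.
[out]/[in] = 10^(-1.0204) = 0.0954.
[in] = 9.72 / 0.0954 = 101.9 mM.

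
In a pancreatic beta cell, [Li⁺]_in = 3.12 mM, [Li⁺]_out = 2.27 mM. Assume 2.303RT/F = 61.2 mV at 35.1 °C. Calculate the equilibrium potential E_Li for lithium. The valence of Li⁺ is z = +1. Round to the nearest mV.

E = (61.2/z) · log₁₀([Li⁺]_out/[Li⁺]_in) with z = +1.
= (61.2/1) · log₁₀(2.27/3.12) = 61.20 · log₁₀(0.7276)
= 61.20 · (-0.1381) = -8.45 mV

-8 mV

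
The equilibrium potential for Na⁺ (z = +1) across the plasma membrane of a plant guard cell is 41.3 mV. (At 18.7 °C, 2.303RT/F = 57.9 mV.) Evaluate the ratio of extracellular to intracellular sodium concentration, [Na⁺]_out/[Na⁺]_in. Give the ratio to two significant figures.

5.2

log₁₀([out]/[in]) = E·z/(57.9) = 41.3 × 1 / 57.9 = 0.7133
[out]/[in] = 10^(0.7133) = 5.168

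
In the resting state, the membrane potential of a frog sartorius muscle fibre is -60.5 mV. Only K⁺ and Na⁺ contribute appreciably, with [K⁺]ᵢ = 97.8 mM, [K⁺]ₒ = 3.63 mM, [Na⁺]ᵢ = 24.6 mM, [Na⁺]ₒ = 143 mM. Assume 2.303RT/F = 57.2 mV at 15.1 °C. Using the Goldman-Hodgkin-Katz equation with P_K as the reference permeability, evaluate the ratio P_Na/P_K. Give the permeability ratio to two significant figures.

Let α = P_Na/P_K. GHK: Vm = 57.2·log₁₀[(Kₒ + α·Naₒ)/(Kᵢ + α·Naᵢ)].
10^(Vm/57.2) = 10^(-60.5/57.2) = 0.08756
So 0.08756·(Kᵢ + α·Naᵢ) = Kₒ + α·Naₒ → α = (0.08756·97.8 − 3.63) / (143.0 − 0.08756·24.6)
α = (8.563 − 3.63) / (143.0 − 2.154) = 4.933/140.8 = 0.03503

0.035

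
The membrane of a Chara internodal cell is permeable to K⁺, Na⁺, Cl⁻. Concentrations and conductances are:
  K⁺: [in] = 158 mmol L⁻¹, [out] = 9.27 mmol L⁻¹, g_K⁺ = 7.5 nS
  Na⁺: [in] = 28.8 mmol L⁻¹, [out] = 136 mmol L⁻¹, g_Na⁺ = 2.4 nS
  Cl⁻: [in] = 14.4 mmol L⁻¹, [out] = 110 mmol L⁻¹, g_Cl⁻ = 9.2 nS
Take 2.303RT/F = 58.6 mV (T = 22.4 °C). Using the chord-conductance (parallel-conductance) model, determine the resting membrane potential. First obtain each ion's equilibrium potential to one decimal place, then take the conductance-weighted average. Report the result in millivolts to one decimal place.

-48.3 mV

E_K⁺ = (58.6/1)·log₁₀(9.27/158) = -72.2 mV
E_Na⁺ = (58.6/1)·log₁₀(136/28.8) = 39.5 mV
E_Cl⁻ = (58.6/-1)·log₁₀(110/14.4) = -51.7 mV
Vm = (Σ gᵢEᵢ)/(Σ gᵢ) = (7.5·-72.2 + 2.4·39.5 + 9.2·-51.7) / (7.5 + 2.4 + 9.2)
= -922.34 / 19.1 = -48.29 mV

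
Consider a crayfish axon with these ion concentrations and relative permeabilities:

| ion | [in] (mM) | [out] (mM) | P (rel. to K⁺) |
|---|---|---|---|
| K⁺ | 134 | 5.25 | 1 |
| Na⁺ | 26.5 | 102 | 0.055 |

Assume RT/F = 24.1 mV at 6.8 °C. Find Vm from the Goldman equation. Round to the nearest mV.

-61 mV

Vm = 24.1 · ln[(Σ P·[cation]ₒ + Σ P·[anion]ᵢ) / (Σ P·[cation]ᵢ + Σ P·[anion]ₒ)]
Numerator = 1×5.25 + 0.055×102 = 10.86
Denominator = 1×134 + 0.055×26.5 = 135.5
Vm = 24.1 · ln(0.080173) = 24.1 × (-2.5236) = -60.82 mV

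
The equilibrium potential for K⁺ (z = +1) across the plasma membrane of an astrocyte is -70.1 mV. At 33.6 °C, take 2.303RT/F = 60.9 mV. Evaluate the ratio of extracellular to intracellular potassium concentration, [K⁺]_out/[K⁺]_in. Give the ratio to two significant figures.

log₁₀([out]/[in]) = E·z/(60.9) = -70.1 × 1 / 60.9 = -1.1511
[out]/[in] = 10^(-1.1511) = 0.07062

0.071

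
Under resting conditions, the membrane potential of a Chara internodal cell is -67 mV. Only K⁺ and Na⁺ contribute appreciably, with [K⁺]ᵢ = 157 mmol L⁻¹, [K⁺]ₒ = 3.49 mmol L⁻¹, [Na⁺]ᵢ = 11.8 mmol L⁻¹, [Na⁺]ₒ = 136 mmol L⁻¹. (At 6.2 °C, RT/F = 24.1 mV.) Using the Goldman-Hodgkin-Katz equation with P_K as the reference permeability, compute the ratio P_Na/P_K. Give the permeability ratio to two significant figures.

Let α = P_Na/P_K. GHK: Vm = 24.1·ln[(Kₒ + α·Naₒ)/(Kᵢ + α·Naᵢ)].
e^(Vm/24.1) = e^(-67.0/24.1) = 0.062033
So 0.062033·(Kᵢ + α·Naᵢ) = Kₒ + α·Naₒ → α = (0.062033·157.0 − 3.49) / (136.0 − 0.062033·11.8)
α = (9.739 − 3.49) / (136.0 − 0.732) = 6.249/135.3 = 0.0462

0.046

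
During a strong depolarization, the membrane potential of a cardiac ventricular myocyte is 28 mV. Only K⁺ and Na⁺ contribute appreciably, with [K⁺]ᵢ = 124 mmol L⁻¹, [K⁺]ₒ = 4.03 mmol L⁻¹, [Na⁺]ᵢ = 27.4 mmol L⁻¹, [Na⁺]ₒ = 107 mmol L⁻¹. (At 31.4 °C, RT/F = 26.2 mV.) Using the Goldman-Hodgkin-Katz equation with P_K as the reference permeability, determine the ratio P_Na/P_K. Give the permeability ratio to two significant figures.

13

Let α = P_Na/P_K. GHK: Vm = 26.2·ln[(Kₒ + α·Naₒ)/(Kᵢ + α·Naᵢ)].
e^(Vm/26.2) = e^(28.0/26.2) = 2.9116
So 2.9116·(Kᵢ + α·Naᵢ) = Kₒ + α·Naₒ → α = (2.9116·124.0 − 4.03) / (107.0 − 2.9116·27.4)
α = (361 − 4.03) / (107.0 − 79.78) = 357/27.22 = 13.11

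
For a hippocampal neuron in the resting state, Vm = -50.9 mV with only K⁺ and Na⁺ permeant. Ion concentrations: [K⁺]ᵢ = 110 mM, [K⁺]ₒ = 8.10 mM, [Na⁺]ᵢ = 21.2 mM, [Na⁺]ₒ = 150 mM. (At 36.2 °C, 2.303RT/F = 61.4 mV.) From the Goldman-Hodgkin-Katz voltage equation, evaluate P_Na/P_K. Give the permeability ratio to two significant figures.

0.056

Let α = P_Na/P_K. GHK: Vm = 61.4·log₁₀[(Kₒ + α·Naₒ)/(Kᵢ + α·Naᵢ)].
10^(Vm/61.4) = 10^(-50.9/61.4) = 0.14826
So 0.14826·(Kᵢ + α·Naᵢ) = Kₒ + α·Naₒ → α = (0.14826·110.0 − 8.1) / (150.0 − 0.14826·21.2)
α = (16.31 − 8.1) / (150.0 − 3.143) = 8.208/146.9 = 0.05589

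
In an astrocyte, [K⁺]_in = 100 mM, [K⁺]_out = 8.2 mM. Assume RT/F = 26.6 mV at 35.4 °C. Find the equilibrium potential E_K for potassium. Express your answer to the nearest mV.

E = (26.6/z) · ln([K⁺]_out/[K⁺]_in) with z = +1.
= (26.6/1) · ln(8.2/100) = 26.60 · ln(0.082)
= 26.60 · (-2.5010) = -66.53 mV

-67 mV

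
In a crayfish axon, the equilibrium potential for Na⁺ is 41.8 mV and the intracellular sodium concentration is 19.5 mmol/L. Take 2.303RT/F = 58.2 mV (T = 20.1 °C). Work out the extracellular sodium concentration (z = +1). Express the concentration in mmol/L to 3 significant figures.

102 mmol/L

Nernst: E = (58.2/1) · log₁₀([out]/[in]), so log₁₀([out]/[in]) = 41.8 × 1 / 58.2 = 0.7182.
[out]/[in] = 10^(0.7182) = 5.227.
[out] = 5.227 × 19.5 = 101.9 mmol/L.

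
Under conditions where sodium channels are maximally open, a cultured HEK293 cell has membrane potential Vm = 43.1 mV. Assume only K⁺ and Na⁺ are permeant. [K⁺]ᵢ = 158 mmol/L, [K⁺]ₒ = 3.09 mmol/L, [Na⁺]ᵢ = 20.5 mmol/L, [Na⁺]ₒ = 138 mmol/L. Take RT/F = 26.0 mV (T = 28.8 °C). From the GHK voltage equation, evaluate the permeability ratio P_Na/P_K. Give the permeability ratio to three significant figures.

Let α = P_Na/P_K. GHK: Vm = 26.0·ln[(Kₒ + α·Naₒ)/(Kᵢ + α·Naᵢ)].
e^(Vm/26.0) = e^(43.1/26.0) = 5.2472
So 5.2472·(Kᵢ + α·Naᵢ) = Kₒ + α·Naₒ → α = (5.2472·158.0 − 3.09) / (138.0 − 5.2472·20.5)
α = (829.1 − 3.09) / (138.0 − 107.6) = 826/30.43 = 27.14

27.1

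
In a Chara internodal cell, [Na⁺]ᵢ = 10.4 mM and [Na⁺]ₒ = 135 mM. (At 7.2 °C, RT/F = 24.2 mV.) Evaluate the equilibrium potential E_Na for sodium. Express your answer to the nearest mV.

62 mV

E = (24.2/z) · ln([Na⁺]_out/[Na⁺]_in) with z = +1.
= (24.2/1) · ln(135/10.4) = 24.20 · ln(12.98)
= 24.20 · (2.5635) = 62.04 mV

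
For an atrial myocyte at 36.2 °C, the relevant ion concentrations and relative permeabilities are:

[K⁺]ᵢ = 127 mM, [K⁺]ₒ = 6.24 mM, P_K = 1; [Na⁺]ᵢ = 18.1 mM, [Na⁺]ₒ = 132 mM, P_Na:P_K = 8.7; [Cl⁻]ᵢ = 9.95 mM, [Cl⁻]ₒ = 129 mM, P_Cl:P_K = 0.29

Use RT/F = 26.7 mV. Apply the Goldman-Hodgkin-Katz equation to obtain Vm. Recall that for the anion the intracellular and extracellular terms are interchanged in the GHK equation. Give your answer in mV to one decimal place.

Vm = 26.7 · ln[(Σ P·[cation]ₒ + Σ P·[anion]ᵢ) / (Σ P·[cation]ᵢ + Σ P·[anion]ₒ)]
Numerator = 1×6.24 + 8.7×132 + 0.29×9.95 = 1158
Denominator = 1×127 + 8.7×18.1 + 0.29×129 = 321.9
Vm = 26.7 · ln(3.5961) = 26.7 × (1.2799) = 34.17 mV

34.2 mV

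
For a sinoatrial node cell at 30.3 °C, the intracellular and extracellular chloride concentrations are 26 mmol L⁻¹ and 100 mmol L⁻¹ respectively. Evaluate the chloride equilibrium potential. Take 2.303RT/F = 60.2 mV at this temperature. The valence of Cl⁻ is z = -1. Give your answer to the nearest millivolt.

-35 mV

E = (60.2/z) · log₁₀([Cl⁻]_out/[Cl⁻]_in) with z = -1.
For an anion, dividing by z = -1 reverses the sign.
= (60.2/-1) · log₁₀(100/26) = -60.20 · log₁₀(3.846)
= -60.20 · (0.5850) = -35.22 mV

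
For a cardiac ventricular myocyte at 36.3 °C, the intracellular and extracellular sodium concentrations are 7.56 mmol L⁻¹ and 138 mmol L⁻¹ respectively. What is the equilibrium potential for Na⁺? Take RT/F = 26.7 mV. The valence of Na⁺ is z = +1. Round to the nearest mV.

78 mV

E = (26.7/z) · ln([Na⁺]_out/[Na⁺]_in) with z = +1.
= (26.7/1) · ln(138/7.56) = 26.70 · ln(18.25)
= 26.70 · (2.9044) = 77.55 mV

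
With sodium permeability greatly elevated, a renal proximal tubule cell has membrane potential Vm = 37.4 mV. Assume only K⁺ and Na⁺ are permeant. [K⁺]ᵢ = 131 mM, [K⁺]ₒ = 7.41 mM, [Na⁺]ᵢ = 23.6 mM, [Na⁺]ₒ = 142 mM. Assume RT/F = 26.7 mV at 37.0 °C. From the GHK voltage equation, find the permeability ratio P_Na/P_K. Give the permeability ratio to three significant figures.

11.3

Let α = P_Na/P_K. GHK: Vm = 26.7·ln[(Kₒ + α·Naₒ)/(Kᵢ + α·Naᵢ)].
e^(Vm/26.7) = e^(37.4/26.7) = 4.0582
So 4.0582·(Kᵢ + α·Naᵢ) = Kₒ + α·Naₒ → α = (4.0582·131.0 − 7.41) / (142.0 − 4.0582·23.6)
α = (531.6 − 7.41) / (142.0 − 95.77) = 524.2/46.23 = 11.34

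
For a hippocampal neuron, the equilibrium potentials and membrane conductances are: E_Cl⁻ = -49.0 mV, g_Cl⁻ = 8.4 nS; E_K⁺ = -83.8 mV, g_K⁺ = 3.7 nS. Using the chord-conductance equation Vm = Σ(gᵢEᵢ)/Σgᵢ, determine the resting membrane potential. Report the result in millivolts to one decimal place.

-59.6 mV

Σ gᵢEᵢ = 8.4·(-49.0) + 3.7·(-83.8) = -721.66
Σ gᵢ = 8.4 + 3.7 = 12.1
Vm = -721.66 / 12.1 = -59.64 mV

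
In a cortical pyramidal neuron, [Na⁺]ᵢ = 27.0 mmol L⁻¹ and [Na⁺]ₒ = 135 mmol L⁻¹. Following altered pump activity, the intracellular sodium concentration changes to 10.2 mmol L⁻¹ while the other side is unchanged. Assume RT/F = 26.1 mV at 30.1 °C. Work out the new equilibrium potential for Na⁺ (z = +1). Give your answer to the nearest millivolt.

After the shift: [Na⁺]_out = 135, [Na⁺]_in = 10.2 mmol L⁻¹.
E_new = (26.1/1)·ln(135/10.2) = 26.10 · (2.5829) = 67.41 mV

67 mV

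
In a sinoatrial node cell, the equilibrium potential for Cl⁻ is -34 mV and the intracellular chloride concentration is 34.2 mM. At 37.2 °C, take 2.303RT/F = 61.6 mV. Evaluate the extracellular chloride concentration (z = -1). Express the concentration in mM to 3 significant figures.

Nernst: E = (61.6/-1) · log₁₀([out]/[in]), so log₁₀([out]/[in]) = -34.0 × -1 / 61.6 = 0.5519.
[out]/[in] = 10^(0.5519) = 3.564.
[out] = 3.564 × 34.2 = 121.9 mM.

122 mM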